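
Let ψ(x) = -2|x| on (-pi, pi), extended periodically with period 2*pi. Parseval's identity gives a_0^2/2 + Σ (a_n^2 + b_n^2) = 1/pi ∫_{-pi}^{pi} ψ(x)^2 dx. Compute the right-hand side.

8*pi**2/3

1/pi ∫_{-pi}^{pi} ψ(x)^2 dx = 1/pi · (8*pi**3/3) = 8*pi**2/3.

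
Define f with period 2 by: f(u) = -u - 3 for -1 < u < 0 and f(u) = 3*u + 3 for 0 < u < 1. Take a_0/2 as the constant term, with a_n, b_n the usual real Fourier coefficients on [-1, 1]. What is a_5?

-8/(25*pi**2)

a_5 = ∫_{-1}^{1} f(u) cos(5*pi*u) du.
Split the integral at the breakpoints.
Integrating by parts (boundary term plus one more integral), an antiderivative of (-u - 3) cos(5*pi*u) is -u*sin(5*pi*u)/(5*pi) - 3*sin(5*pi*u)/(5*pi) - cos(5*pi*u)/(25*pi**2); evaluating from -1 to 0: ∫_{-1}^{0} (-u - 3) cos(5*pi*u) du = (-1/(25*pi**2)) - (1/(25*pi**2)) = -2/(25*pi**2).
Integrating by parts (boundary term plus one more integral), an antiderivative of (3*u + 3) cos(5*pi*u) is 3*u*sin(5*pi*u)/(5*pi) + 3*sin(5*pi*u)/(5*pi) + 3*cos(5*pi*u)/(25*pi**2); evaluating from 0 to 1: ∫_{0}^{1} (3*u + 3) cos(5*pi*u) du = (-3/(25*pi**2)) - (3/(25*pi**2)) = -6/(25*pi**2).
Summing the pieces gives a_5 = -8/(25*pi**2).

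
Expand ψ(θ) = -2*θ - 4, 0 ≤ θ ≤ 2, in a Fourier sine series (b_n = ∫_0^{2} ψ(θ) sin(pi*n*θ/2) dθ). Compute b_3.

-8/pi

b_3 = ∫_0^{2} (-2*θ - 4) sin(3*pi*θ/2) dθ.
Integrating by parts (boundary term plus one more integral), an antiderivative of (-2*θ - 4) sin(3*pi*θ/2) is 4*θ*cos(3*pi*θ/2)/(3*pi) - 8*sin(3*pi*θ/2)/(9*pi**2) + 8*cos(3*pi*θ/2)/(3*pi); evaluating from 0 to 2: ∫_{0}^{2} (-2*θ - 4) sin(3*pi*θ/2) dθ = (-16/(3*pi)) - (8/(3*pi)) = -8/pi.
Hence b_3 = -8/pi.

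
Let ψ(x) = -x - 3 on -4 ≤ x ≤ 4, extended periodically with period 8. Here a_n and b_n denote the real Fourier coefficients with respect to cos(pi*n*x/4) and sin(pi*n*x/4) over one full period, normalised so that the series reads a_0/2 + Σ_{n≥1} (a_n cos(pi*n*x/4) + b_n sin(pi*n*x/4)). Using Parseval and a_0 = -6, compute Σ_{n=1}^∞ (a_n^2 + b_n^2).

32/3

Parseval: a_0^2/2 + Σ_{n≥1} (a_n^2+b_n^2) = 1/4 ∫_{-4}^{4} ψ(x)^2 dx = 86/3.
Subtract a_0^2/2 = 18: Σ (a_n^2+b_n^2) = 32/3.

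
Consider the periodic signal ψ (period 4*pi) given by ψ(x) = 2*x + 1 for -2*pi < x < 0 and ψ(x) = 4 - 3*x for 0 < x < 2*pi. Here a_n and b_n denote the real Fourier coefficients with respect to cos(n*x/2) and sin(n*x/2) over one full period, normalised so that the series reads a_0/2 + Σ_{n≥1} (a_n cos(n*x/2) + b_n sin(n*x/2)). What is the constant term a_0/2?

a_0 = (1/(2*pi)) ∫_{-2*pi}^{2*pi} ψ(x) dx = (1/(2*pi)) · (10*pi*(1 - pi)) = 5 - 5*pi.
So the constant term a_0/2 = 5/2 - 5*pi/2.

5/2 - 5*pi/2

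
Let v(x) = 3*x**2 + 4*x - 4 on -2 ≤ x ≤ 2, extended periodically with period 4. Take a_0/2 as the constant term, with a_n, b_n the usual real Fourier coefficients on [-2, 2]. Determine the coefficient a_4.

a_4 = 1/2 ∫_{-2}^{2} v(x) cos(2*pi*x) dx.
Integrating by parts twice (tabular method), an antiderivative of (3*x**2 + 4*x - 4) cos(2*pi*x) is 3*x**2*sin(2*pi*x)/(2*pi) + 2*x*sin(2*pi*x)/pi + 3*x*cos(2*pi*x)/(2*pi**2) - 2*sin(2*pi*x)/pi - 3*sin(2*pi*x)/(4*pi**3) + cos(2*pi*x)/pi**2; evaluating from -2 to 2: ∫_{-2}^{2} (3*x**2 + 4*x - 4) cos(2*pi*x) dx = (4/pi**2) - (-2/pi**2) = 6/pi**2.
Hence a_4 = (1/2)·(6/pi**2) = 3/pi**2.

3/pi**2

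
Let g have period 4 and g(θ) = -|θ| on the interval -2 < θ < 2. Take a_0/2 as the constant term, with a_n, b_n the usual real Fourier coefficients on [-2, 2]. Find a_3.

a_3 = 1/2 ∫_{-2}^{2} g(θ) cos(3*pi*θ/2) dθ.
g is even and cos(3*pi*θ/2) is even, so the integrand is even and a_3 = ∫_0^{2} g(θ) cos(3*pi*θ/2) dθ.
Integrating by parts (boundary term plus one more integral), an antiderivative of (-θ) cos(3*pi*θ/2) is -2*θ*sin(3*pi*θ/2)/(3*pi) - 4*cos(3*pi*θ/2)/(9*pi**2); evaluating from 0 to 2: ∫_{0}^{2} (-θ) cos(3*pi*θ/2) dθ = (4/(9*pi**2)) - (-4/(9*pi**2)) = 8/(9*pi**2).
Hence a_3 = 8/(9*pi**2).

8/(9*pi**2)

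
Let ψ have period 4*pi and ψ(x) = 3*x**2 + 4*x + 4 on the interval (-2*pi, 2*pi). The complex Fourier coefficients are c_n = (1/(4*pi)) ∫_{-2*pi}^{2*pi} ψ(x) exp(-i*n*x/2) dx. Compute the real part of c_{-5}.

Since ψ is real-valued, Re(c_{-5}) = (1/(4*pi)) ∫_{-2*pi}^{2*pi} ψ(x) cos(-5*x/2) dx = a_{5}/2.
Integrating by parts twice (tabular method), an antiderivative of (3*x**2 + 4*x + 4) cos(-5*x/2) is 6*x**2*sin(5*x/2)/5 + 8*x*sin(5*x/2)/5 + 24*x*cos(5*x/2)/25 + 152*sin(5*x/2)/125 + 16*cos(5*x/2)/25; evaluating from -2*pi to 2*pi: ∫_{-2*pi}^{2*pi} (3*x**2 + 4*x + 4) cos(-5*x/2) dx = (-48*pi/25 - 16/25) - (-16/25 + 48*pi/25) = -96*pi/25.
Hence Re(c_{-5}) = (1/(4*pi))·(-96*pi/25) = -24/25.

-24/25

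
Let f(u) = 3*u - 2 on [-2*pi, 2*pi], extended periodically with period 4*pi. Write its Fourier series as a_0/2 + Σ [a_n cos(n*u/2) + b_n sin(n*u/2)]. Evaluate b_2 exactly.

b_2 = (1/(2*pi)) ∫_{-2*pi}^{2*pi} f(u) sin(u) du.
Integrating by parts (boundary term plus one more integral), an antiderivative of (3*u - 2) sin(u) is -3*u*cos(u) + 3*sin(u) + 2*cos(u); evaluating from -2*pi to 2*pi: ∫_{-2*pi}^{2*pi} (3*u - 2) sin(u) du = (2 - 6*pi) - (2 + 6*pi) = -12*pi.
Hence b_2 = (1/(2*pi))·(-12*pi) = -6.

-6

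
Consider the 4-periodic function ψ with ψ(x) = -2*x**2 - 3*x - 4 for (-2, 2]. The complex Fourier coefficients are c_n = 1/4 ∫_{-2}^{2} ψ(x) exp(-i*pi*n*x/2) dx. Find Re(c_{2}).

Since ψ is real-valued, Re(c_{2}) = 1/4 ∫_{-2}^{2} ψ(x) cos(pi*x) dx = a_{2}/2.
Integrating by parts twice (tabular method), an antiderivative of (-2*x**2 - 3*x - 4) cos(pi*x) is -2*x**2*sin(pi*x)/pi - 3*x*sin(pi*x)/pi - 4*x*cos(pi*x)/pi**2 - 4*sin(pi*x)/pi + 4*sin(pi*x)/pi**3 - 3*cos(pi*x)/pi**2; evaluating from -2 to 2: ∫_{-2}^{2} (-2*x**2 - 3*x - 4) cos(pi*x) dx = (-11/pi**2) - (5/pi**2) = -16/pi**2.
Hence Re(c_{2}) = (1/4)·(-16/pi**2) = -4/pi**2.

-4/pi**2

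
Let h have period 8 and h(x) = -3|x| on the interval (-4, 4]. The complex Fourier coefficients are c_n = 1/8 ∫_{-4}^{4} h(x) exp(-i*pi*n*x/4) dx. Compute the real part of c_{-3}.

Since h is real-valued, Re(c_{-3}) = 1/8 ∫_{-4}^{4} h(x) cos(-3*pi*x/4) dx = a_{3}/2.
h is even and cos(-3*pi*x/4) is even, so the integrand is even: ∫_{-4}^{4} h(x) cos(-3*pi*x/4) dx = 2∫_0^{4} h(x) cos(-3*pi*x/4) dx.
Integrating by parts (boundary term plus one more integral), an antiderivative of (-3*x) cos(-3*pi*x/4) is -4*x*sin(3*pi*x/4)/pi - 16*cos(3*pi*x/4)/(3*pi**2); evaluating from 0 to 4: ∫_{0}^{4} (-3*x) cos(-3*pi*x/4) dx = (16/(3*pi**2)) - (-16/(3*pi**2)) = 32/(3*pi**2).
So ∫_{-4}^{4} h(x) cos(-3*pi*x/4) dx = 64/(3*pi**2).
Hence Re(c_{-3}) = (1/8)·(64/(3*pi**2)) = 8/(3*pi**2).

8/(3*pi**2)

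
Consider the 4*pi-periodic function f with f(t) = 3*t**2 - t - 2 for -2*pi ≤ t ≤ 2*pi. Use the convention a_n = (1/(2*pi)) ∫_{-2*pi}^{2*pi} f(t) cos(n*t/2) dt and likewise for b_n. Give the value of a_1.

-48

a_1 = (1/(2*pi)) ∫_{-2*pi}^{2*pi} f(t) cos(t/2) dt.
Integrating by parts twice (tabular method), an antiderivative of (3*t**2 - t - 2) cos(t/2) is 6*t**2*sin(t/2) - 2*t*sin(t/2) + 24*t*cos(t/2) - 52*sin(t/2) - 4*cos(t/2); evaluating from -2*pi to 2*pi: ∫_{-2*pi}^{2*pi} (3*t**2 - t - 2) cos(t/2) dt = (4 - 48*pi) - (4 + 48*pi) = -96*pi.
Hence a_1 = (1/(2*pi))·(-96*pi) = -48.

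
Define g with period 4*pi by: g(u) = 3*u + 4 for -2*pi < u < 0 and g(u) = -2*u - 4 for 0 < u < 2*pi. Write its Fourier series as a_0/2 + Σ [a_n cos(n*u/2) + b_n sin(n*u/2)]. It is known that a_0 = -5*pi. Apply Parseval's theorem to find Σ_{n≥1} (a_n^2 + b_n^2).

Parseval: a_0^2/2 + Σ_{n≥1} (a_n^2+b_n^2) = (1/(2*pi)) ∫_{-2*pi}^{2*pi} g(u)^2 du = -8*pi + 32 + 52*pi**2/3.
Subtract a_0^2/2 = 25*pi**2/2: Σ (a_n^2+b_n^2) = -8*pi + 32 + 29*pi**2/6.

-8*pi + 32 + 29*pi**2/6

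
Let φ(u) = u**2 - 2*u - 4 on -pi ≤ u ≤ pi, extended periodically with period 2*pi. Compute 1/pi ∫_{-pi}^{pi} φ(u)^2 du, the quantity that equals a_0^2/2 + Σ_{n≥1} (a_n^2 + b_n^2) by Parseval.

-8*pi**2/3 + 32 + 2*pi**4/5

1/pi ∫_{-pi}^{pi} φ(u)^2 du = 1/pi · (2*pi*(-20*pi**2 + 240 + 3*pi**4)/15) = -8*pi**2/3 + 32 + 2*pi**4/5.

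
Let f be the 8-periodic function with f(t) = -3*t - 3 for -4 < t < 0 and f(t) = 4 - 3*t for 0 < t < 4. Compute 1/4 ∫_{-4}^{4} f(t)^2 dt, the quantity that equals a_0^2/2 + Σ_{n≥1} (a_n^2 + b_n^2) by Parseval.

37

1/4 ∫_{-4}^{4} f(t)^2 dt = 1/4 · (148) = 37.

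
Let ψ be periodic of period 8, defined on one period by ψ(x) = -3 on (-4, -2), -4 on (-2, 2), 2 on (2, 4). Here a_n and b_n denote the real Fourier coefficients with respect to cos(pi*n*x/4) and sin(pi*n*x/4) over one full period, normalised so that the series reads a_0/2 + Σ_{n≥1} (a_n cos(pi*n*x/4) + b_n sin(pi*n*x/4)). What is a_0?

a_0 = 1/4 ∫_{-4}^{4} ψ(x) dx = 1/4 · (-18) = -9/2.

-9/2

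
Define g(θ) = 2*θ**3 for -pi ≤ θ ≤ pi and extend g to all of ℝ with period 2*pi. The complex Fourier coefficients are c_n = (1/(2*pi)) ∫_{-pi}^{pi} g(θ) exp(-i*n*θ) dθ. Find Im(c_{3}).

Since g is real-valued, Im(c_{3}) = -(1/(2*pi)) ∫_{-pi}^{pi} g(θ) sin(3*θ) dθ = -b_{3}/2.
g is odd and sin(3*θ) is odd, so the integrand is even: ∫_{-pi}^{pi} g(θ) sin(3*θ) dθ = 2∫_0^{pi} g(θ) sin(3*θ) dθ.
Integrating by parts three times (tabular method), an antiderivative of (2*θ**3) sin(3*θ) is -2*θ**3*cos(3*θ)/3 + 2*θ**2*sin(3*θ)/3 + 4*θ*cos(3*θ)/9 - 4*sin(3*θ)/27; evaluating from 0 to pi: ∫_{0}^{pi} (2*θ**3) sin(3*θ) dθ = (2*pi*(-2 + 3*pi**2)/9) - (0) = 2*pi*(-2 + 3*pi**2)/9.
So ∫_{-pi}^{pi} g(θ) sin(3*θ) dθ = 4*pi*(-2 + 3*pi**2)/9.
Hence Im(c_{3}) = (-1/(2*pi))·(4*pi*(-2 + 3*pi**2)/9) = 4/9 - 2*pi**2/3.

4/9 - 2*pi**2/3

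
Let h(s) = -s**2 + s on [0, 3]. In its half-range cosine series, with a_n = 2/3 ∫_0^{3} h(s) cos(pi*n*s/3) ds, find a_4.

a_4 = 2/3 ∫_0^{3} (-s**2 + s) cos(4*pi*s/3) ds.
Integrating by parts twice (tabular method), an antiderivative of (-s**2 + s) cos(4*pi*s/3) is -3*s**2*sin(4*pi*s/3)/(4*pi) + 3*s*sin(4*pi*s/3)/(4*pi) - 9*s*cos(4*pi*s/3)/(8*pi**2) + 27*sin(4*pi*s/3)/(32*pi**3) + 9*cos(4*pi*s/3)/(16*pi**2); evaluating from 0 to 3: ∫_{0}^{3} (-s**2 + s) cos(4*pi*s/3) ds = (-45/(16*pi**2)) - (9/(16*pi**2)) = -27/(8*pi**2).
Hence a_4 = (2/3)·(-27/(8*pi**2)) = -9/(4*pi**2).

-9/(4*pi**2)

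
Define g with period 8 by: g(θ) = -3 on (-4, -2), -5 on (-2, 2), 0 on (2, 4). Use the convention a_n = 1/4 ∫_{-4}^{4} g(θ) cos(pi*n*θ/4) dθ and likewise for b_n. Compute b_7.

b_7 = 1/4 ∫_{-4}^{4} g(θ) sin(7*pi*θ/4) dθ.
Split the integral at the breakpoints.
Directly, an antiderivative of (-3) sin(7*pi*θ/4) is 12*cos(7*pi*θ/4)/(7*pi); evaluating from -4 to -2: ∫_{-4}^{-2} (-3) sin(7*pi*θ/4) dθ = (0) - (-12/(7*pi)) = 12/(7*pi).
Directly, an antiderivative of (-5) sin(7*pi*θ/4) is 20*cos(7*pi*θ/4)/(7*pi); evaluating from -2 to 2: ∫_{-2}^{2} (-5) sin(7*pi*θ/4) dθ = (0) - (0) = 0.
∫_{2}^{4} (0) sin(7*pi*θ/4) dθ = 0.
Summing the pieces and multiplying by (1/4) gives b_7 = 3/(7*pi).

3/(7*pi)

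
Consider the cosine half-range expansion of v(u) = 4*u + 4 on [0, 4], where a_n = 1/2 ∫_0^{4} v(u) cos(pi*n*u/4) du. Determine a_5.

-64/(25*pi**2)

a_5 = 1/2 ∫_0^{4} (4*u + 4) cos(5*pi*u/4) du.
Integrating by parts (boundary term plus one more integral), an antiderivative of (4*u + 4) cos(5*pi*u/4) is 16*u*sin(5*pi*u/4)/(5*pi) + 16*sin(5*pi*u/4)/(5*pi) + 64*cos(5*pi*u/4)/(25*pi**2); evaluating from 0 to 4: ∫_{0}^{4} (4*u + 4) cos(5*pi*u/4) du = (-64/(25*pi**2)) - (64/(25*pi**2)) = -128/(25*pi**2).
Hence a_5 = (1/2)·(-128/(25*pi**2)) = -64/(25*pi**2).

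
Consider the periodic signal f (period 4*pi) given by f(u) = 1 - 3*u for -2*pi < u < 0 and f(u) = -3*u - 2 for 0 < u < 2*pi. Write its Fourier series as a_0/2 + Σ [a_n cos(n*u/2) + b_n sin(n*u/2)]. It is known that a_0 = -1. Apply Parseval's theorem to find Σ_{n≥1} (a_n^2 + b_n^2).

9/2 + 18*pi + 24*pi**2

Parseval: a_0^2/2 + Σ_{n≥1} (a_n^2+b_n^2) = (1/(2*pi)) ∫_{-2*pi}^{2*pi} f(u)^2 du = 5 + 18*pi + 24*pi**2.
Subtract a_0^2/2 = 1/2: Σ (a_n^2+b_n^2) = 9/2 + 18*pi + 24*pi**2.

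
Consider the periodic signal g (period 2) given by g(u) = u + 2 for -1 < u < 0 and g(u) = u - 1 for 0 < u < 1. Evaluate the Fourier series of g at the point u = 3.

u = 3 differs from u = -1 by 2 full period(s), and the series is 2-periodic.
At u = -1 the one-sided limits are g(-1^-) = 0 and g(-1^+) = 1.
By Dirichlet's theorem the series converges to their average, [(0) + (1)]/2 = 1/2.

1/2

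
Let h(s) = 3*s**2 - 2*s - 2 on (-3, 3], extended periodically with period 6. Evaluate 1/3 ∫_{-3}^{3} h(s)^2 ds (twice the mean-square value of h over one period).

1258/5

1/3 ∫_{-3}^{3} h(s)^2 ds = 1/3 · (3774/5) = 1258/5.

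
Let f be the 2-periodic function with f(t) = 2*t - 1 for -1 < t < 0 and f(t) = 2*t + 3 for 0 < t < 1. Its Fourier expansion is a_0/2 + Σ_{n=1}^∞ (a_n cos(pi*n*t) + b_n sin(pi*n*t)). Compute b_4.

b_4 = ∫_{-1}^{1} f(t) sin(4*pi*t) dt.
Split the integral at the breakpoints.
Integrating by parts (boundary term plus one more integral), an antiderivative of (2*t - 1) sin(4*pi*t) is -t*cos(4*pi*t)/(2*pi) + sin(4*pi*t)/(8*pi**2) + cos(4*pi*t)/(4*pi); evaluating from -1 to 0: ∫_{-1}^{0} (2*t - 1) sin(4*pi*t) dt = (1/(4*pi)) - (3/(4*pi)) = -1/(2*pi).
Integrating by parts (boundary term plus one more integral), an antiderivative of (2*t + 3) sin(4*pi*t) is -t*cos(4*pi*t)/(2*pi) + sin(4*pi*t)/(8*pi**2) - 3*cos(4*pi*t)/(4*pi); evaluating from 0 to 1: ∫_{0}^{1} (2*t + 3) sin(4*pi*t) dt = (-5/(4*pi)) - (-3/(4*pi)) = -1/(2*pi).
Summing the pieces gives b_4 = -1/pi.

-1/pi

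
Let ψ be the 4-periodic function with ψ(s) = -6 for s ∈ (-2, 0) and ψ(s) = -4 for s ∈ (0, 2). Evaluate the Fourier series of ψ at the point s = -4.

-5

s = -4 differs from s = 0 by -1 full period(s), and the series is 4-periodic.
At s = 0 the one-sided limits are ψ(0^-) = -6 and ψ(0^+) = -4.
By Dirichlet's theorem the series converges to their average, [(-6) + (-4)]/2 = -5.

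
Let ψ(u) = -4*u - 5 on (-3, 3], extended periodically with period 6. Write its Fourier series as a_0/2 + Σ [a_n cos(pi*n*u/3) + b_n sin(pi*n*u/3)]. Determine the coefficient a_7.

a_7 = 1/3 ∫_{-3}^{3} ψ(u) cos(7*pi*u/3) du.
Integrating by parts (boundary term plus one more integral), an antiderivative of (-4*u - 5) cos(7*pi*u/3) is -12*u*sin(7*pi*u/3)/(7*pi) - 15*sin(7*pi*u/3)/(7*pi) - 36*cos(7*pi*u/3)/(49*pi**2); evaluating from -3 to 3: ∫_{-3}^{3} (-4*u - 5) cos(7*pi*u/3) du = (36/(49*pi**2)) - (36/(49*pi**2)) = 0.
Hence a_7 = (1/3)·(0) = 0.

0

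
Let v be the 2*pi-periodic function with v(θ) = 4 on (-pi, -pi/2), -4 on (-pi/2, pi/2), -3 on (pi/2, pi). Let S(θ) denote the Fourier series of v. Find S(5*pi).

θ = 5*pi differs from θ = pi by 2 full period(s), and the series is 2*pi-periodic.
At θ = pi the one-sided limits are v(pi^-) = -3 and v(pi^+) = 4.
By Dirichlet's theorem the series converges to their average, [(-3) + (4)]/2 = 1/2.

1/2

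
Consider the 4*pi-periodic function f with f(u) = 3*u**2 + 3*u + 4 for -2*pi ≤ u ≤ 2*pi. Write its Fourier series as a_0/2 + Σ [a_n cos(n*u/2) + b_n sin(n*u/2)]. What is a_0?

a_0 = (1/(2*pi)) ∫_{-2*pi}^{2*pi} f(u) du = (1/(2*pi)) · (16*pi*(1 + pi**2)) = 8 + 8*pi**2.

8 + 8*pi**2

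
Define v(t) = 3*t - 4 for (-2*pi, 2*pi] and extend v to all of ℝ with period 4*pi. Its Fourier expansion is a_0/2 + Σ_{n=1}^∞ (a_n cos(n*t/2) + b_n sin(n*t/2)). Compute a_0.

a_0 = (1/(2*pi)) ∫_{-2*pi}^{2*pi} v(t) dt = (1/(2*pi)) · (-16*pi) = -8.

-8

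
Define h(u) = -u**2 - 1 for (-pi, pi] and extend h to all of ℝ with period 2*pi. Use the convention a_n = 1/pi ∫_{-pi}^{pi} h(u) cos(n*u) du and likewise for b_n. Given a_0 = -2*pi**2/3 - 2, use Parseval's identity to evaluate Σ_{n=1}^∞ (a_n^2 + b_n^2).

Parseval: a_0^2/2 + Σ_{n≥1} (a_n^2+b_n^2) = 1/pi ∫_{-pi}^{pi} h(u)^2 du = 2 + 4*pi**2/3 + 2*pi**4/5.
Subtract a_0^2/2 = 2*(3 + pi**2)**2/9: Σ (a_n^2+b_n^2) = 8*pi**4/45.

8*pi**4/45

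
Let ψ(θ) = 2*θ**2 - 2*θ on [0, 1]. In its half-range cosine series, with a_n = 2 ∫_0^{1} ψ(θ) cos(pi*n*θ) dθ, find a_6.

a_6 = 2 ∫_0^{1} (2*θ**2 - 2*θ) cos(6*pi*θ) dθ.
Integrating by parts twice (tabular method), an antiderivative of (2*θ**2 - 2*θ) cos(6*pi*θ) is θ**2*sin(6*pi*θ)/(3*pi) - θ*sin(6*pi*θ)/(3*pi) + θ*cos(6*pi*θ)/(9*pi**2) - sin(6*pi*θ)/(54*pi**3) - cos(6*pi*θ)/(18*pi**2); evaluating from 0 to 1: ∫_{0}^{1} (2*θ**2 - 2*θ) cos(6*pi*θ) dθ = (1/(18*pi**2)) - (-1/(18*pi**2)) = 1/(9*pi**2).
Hence a_6 = 2·(1/(9*pi**2)) = 2/(9*pi**2).

2/(9*pi**2)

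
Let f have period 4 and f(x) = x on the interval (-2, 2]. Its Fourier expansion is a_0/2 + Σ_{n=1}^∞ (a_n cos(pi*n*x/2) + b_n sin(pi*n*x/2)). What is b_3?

4/(3*pi)

b_3 = 1/2 ∫_{-2}^{2} f(x) sin(3*pi*x/2) dx.
f is odd and sin(3*pi*x/2) is odd, so the integrand is even and b_3 = ∫_0^{2} f(x) sin(3*pi*x/2) dx.
Integrating by parts (boundary term plus one more integral), an antiderivative of (x) sin(3*pi*x/2) is -2*x*cos(3*pi*x/2)/(3*pi) + 4*sin(3*pi*x/2)/(9*pi**2); evaluating from 0 to 2: ∫_{0}^{2} (x) sin(3*pi*x/2) dx = (4/(3*pi)) - (0) = 4/(3*pi).
Hence b_3 = 4/(3*pi).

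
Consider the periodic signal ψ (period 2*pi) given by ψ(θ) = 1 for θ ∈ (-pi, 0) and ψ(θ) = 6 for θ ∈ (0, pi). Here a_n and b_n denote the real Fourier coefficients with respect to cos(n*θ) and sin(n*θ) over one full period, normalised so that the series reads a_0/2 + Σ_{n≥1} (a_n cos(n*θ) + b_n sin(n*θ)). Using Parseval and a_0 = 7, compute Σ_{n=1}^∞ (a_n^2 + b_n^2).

25/2

Parseval: a_0^2/2 + Σ_{n≥1} (a_n^2+b_n^2) = 1/pi ∫_{-pi}^{pi} ψ(θ)^2 dθ = 37.
Subtract a_0^2/2 = 49/2: Σ (a_n^2+b_n^2) = 25/2.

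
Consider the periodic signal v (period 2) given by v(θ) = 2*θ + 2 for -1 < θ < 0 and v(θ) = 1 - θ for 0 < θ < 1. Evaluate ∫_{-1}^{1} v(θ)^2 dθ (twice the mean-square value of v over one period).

5/3

∫_{-1}^{1} v(θ)^2 dθ = 5/3.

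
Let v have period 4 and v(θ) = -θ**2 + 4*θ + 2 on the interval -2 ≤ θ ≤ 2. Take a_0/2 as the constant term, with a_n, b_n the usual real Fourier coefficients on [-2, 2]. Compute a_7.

16/(49*pi**2)

a_7 = 1/2 ∫_{-2}^{2} v(θ) cos(7*pi*θ/2) dθ.
Integrating by parts twice (tabular method), an antiderivative of (-θ**2 + 4*θ + 2) cos(7*pi*θ/2) is -2*θ**2*sin(7*pi*θ/2)/(7*pi) + 8*θ*sin(7*pi*θ/2)/(7*pi) - 8*θ*cos(7*pi*θ/2)/(49*pi**2) + 16*sin(7*pi*θ/2)/(343*pi**3) + 4*sin(7*pi*θ/2)/(7*pi) + 16*cos(7*pi*θ/2)/(49*pi**2); evaluating from -2 to 2: ∫_{-2}^{2} (-θ**2 + 4*θ + 2) cos(7*pi*θ/2) dθ = (0) - (-32/(49*pi**2)) = 32/(49*pi**2).
Hence a_7 = (1/2)·(32/(49*pi**2)) = 16/(49*pi**2).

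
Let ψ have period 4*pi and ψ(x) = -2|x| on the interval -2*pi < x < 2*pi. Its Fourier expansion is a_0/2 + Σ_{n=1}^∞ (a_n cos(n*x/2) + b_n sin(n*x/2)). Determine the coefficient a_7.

a_7 = (1/(2*pi)) ∫_{-2*pi}^{2*pi} ψ(x) cos(7*x/2) dx.
ψ is even and cos(7*x/2) is even, so the integrand is even and a_7 = 1/pi ∫_0^{2*pi} ψ(x) cos(7*x/2) dx.
Integrating by parts (boundary term plus one more integral), an antiderivative of (-2*x) cos(7*x/2) is -4*x*sin(7*x/2)/7 - 8*cos(7*x/2)/49; evaluating from 0 to 2*pi: ∫_{0}^{2*pi} (-2*x) cos(7*x/2) dx = (8/49) - (-8/49) = 16/49.
Hence a_7 = (1/pi)·(16/49) = 16/(49*pi).

16/(49*pi)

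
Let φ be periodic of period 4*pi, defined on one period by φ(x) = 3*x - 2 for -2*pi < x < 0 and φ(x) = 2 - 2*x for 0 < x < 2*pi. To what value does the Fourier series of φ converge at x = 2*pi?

x = 2*pi differs from x = -2*pi by 1 full period(s), and the series is 4*pi-periodic.
At x = -2*pi the one-sided limits are φ(-2*pi^-) = 2 - 4*pi and φ(-2*pi^+) = -6*pi - 2.
By Dirichlet's theorem the series converges to their average, [(2 - 4*pi) + (-6*pi - 2)]/2 = -5*pi.

-5*pi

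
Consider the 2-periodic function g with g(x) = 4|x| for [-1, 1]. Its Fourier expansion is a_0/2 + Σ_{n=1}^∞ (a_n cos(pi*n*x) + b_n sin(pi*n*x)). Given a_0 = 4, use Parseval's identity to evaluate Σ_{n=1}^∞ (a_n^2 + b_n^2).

8/3

Parseval: a_0^2/2 + Σ_{n≥1} (a_n^2+b_n^2) = ∫_{-1}^{1} g(x)^2 dx = 32/3.
Subtract a_0^2/2 = 8: Σ (a_n^2+b_n^2) = 8/3.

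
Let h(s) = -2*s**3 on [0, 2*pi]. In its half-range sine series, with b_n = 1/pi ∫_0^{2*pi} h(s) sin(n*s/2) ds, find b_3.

b_3 = 1/pi ∫_0^{2*pi} (-2*s**3) sin(3*s/2) ds.
Integrating by parts three times (tabular method), an antiderivative of (-2*s**3) sin(3*s/2) is 4*s**3*cos(3*s/2)/3 - 8*s**2*sin(3*s/2)/3 - 32*s*cos(3*s/2)/9 + 64*sin(3*s/2)/27; evaluating from 0 to 2*pi: ∫_{0}^{2*pi} (-2*s**3) sin(3*s/2) ds = (32*pi*(2 - 3*pi**2)/9) - (0) = 32*pi*(2 - 3*pi**2)/9.
Hence b_3 = (1/pi)·(32*pi*(2 - 3*pi**2)/9) = 64/9 - 32*pi**2/3.

64/9 - 32*pi**2/3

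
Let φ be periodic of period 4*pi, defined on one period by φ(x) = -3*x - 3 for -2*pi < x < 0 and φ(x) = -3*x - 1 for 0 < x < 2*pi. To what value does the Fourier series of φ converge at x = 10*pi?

x = 10*pi differs from x = 2*pi by 2 full period(s), and the series is 4*pi-periodic.
At x = 2*pi the one-sided limits are φ(2*pi^-) = -6*pi - 1 and φ(2*pi^+) = -3 + 6*pi.
By Dirichlet's theorem the series converges to their average, [(-6*pi - 1) + (-3 + 6*pi)]/2 = -2.

-2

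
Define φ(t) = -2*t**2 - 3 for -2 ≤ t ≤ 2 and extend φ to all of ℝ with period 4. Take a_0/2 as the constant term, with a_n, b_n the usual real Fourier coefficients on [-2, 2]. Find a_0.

-34/3

a_0 = 1/2 ∫_{-2}^{2} φ(t) dt = 1/2 · (-68/3) = -34/3.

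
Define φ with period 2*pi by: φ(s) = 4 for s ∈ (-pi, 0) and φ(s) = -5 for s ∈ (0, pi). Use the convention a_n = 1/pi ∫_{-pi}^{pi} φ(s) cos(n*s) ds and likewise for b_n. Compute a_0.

-1

a_0 = 1/pi ∫_{-pi}^{pi} φ(s) ds = 1/pi · (-pi) = -1.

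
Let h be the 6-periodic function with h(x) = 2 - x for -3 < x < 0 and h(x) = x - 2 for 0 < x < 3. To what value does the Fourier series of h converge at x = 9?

x = 9 differs from x = -3 by 2 full period(s), and the series is 6-periodic.
At x = -3 the one-sided limits are h(-3^-) = 1 and h(-3^+) = 5.
By Dirichlet's theorem the series converges to their average, [(1) + (5)]/2 = 3.

3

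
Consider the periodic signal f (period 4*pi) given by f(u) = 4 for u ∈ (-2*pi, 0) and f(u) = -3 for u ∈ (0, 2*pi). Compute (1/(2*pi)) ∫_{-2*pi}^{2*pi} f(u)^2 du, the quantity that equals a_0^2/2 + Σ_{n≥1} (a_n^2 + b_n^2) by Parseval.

25

(1/(2*pi)) ∫_{-2*pi}^{2*pi} f(u)^2 du = (1/(2*pi)) · (50*pi) = 25.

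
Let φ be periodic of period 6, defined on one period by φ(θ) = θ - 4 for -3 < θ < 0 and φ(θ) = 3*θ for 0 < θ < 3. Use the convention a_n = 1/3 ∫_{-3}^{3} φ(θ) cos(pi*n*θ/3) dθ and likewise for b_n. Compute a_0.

-1

a_0 = 1/3 ∫_{-3}^{3} φ(θ) dθ = 1/3 · (-3) = -1.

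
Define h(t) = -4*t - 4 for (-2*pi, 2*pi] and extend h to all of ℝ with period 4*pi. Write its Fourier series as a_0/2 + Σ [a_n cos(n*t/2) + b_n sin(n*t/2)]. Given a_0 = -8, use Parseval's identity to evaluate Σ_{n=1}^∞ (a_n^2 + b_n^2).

128*pi**2/3

Parseval: a_0^2/2 + Σ_{n≥1} (a_n^2+b_n^2) = (1/(2*pi)) ∫_{-2*pi}^{2*pi} h(t)^2 dt = 32 + 128*pi**2/3.
Subtract a_0^2/2 = 32: Σ (a_n^2+b_n^2) = 128*pi**2/3.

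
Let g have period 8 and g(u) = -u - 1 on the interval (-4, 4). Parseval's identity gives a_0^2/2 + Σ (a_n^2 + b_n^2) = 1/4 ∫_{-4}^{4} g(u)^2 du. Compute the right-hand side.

38/3

1/4 ∫_{-4}^{4} g(u)^2 du = 1/4 · (152/3) = 38/3.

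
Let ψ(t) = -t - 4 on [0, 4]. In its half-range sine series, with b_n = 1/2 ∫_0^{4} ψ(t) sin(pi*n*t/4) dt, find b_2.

b_2 = 1/2 ∫_0^{4} (-t - 4) sin(pi*t/2) dt.
Integrating by parts (boundary term plus one more integral), an antiderivative of (-t - 4) sin(pi*t/2) is 2*t*cos(pi*t/2)/pi - 4*sin(pi*t/2)/pi**2 + 8*cos(pi*t/2)/pi; evaluating from 0 to 4: ∫_{0}^{4} (-t - 4) sin(pi*t/2) dt = (16/pi) - (8/pi) = 8/pi.
Hence b_2 = (1/2)·(8/pi) = 4/pi.

4/pi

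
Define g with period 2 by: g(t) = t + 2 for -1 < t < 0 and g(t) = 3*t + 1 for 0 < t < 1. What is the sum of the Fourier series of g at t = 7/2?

t = 7/2 differs from t = -1/2 by 2 full period(s), and the series is 2-periodic.
g is continuous at t = -1/2 with value 3/2, so the series converges to 3/2 there.

3/2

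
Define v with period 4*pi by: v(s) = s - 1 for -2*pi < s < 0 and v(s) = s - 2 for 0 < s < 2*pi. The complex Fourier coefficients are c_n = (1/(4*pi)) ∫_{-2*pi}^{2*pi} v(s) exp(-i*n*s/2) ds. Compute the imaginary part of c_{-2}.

-1

Since v is real-valued, Im(c_{-2}) = -(1/(4*pi)) ∫_{-2*pi}^{2*pi} v(s) sin(-s) ds = b_{2}/2.
Split the integral at the breakpoints.
Integrating by parts (boundary term plus one more integral), an antiderivative of (s - 1) sin(-s) is s*cos(s) - sin(s) - cos(s); evaluating from -2*pi to 0: ∫_{-2*pi}^{0} (s - 1) sin(-s) ds = (-1) - (-2*pi - 1) = 2*pi.
Integrating by parts (boundary term plus one more integral), an antiderivative of (s - 2) sin(-s) is s*cos(s) - sin(s) - 2*cos(s); evaluating from 0 to 2*pi: ∫_{0}^{2*pi} (s - 2) sin(-s) ds = (-2 + 2*pi) - (-2) = 2*pi.
So ∫_{-2*pi}^{2*pi} v(s) sin(-s) ds = 4*pi.
Hence Im(c_{-2}) = (-1/(4*pi))·(4*pi) = -1.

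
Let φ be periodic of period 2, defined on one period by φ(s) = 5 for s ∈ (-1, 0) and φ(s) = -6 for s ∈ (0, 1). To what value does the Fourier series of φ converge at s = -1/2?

5

φ is continuous at s = -1/2 with value 5, so the series converges to 5 there.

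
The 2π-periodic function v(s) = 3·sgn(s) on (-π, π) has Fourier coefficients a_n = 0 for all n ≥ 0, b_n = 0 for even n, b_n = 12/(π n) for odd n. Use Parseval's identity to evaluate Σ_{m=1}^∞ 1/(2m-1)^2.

pi**2/8

Parseval: Σ b_n^2 = (1/π) ∫_{-π}^{π} v(s)^2 ds = 18.
Only odd n contribute, with b_n^2 = 144/(π^2 n^2), so Σ_{m≥1} 1/(2m-1)^2 = π^2·(18)/144 = pi**2/8.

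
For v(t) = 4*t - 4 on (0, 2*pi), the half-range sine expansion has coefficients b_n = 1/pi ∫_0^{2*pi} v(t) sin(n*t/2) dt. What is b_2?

b_2 = 1/pi ∫_0^{2*pi} (4*t - 4) sin(t) dt.
Integrating by parts (boundary term plus one more integral), an antiderivative of (4*t - 4) sin(t) is -4*t*cos(t) + 4*sin(t) + 4*cos(t); evaluating from 0 to 2*pi: ∫_{0}^{2*pi} (4*t - 4) sin(t) dt = (4 - 8*pi) - (4) = -8*pi.
Hence b_2 = (1/pi)·(-8*pi) = -8.

-8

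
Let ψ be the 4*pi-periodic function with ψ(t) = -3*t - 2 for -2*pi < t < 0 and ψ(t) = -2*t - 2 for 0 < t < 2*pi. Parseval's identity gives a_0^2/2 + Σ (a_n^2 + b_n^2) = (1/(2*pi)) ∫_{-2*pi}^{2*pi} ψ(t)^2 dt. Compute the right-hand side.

-4*pi + 8 + 52*pi**2/3

(1/(2*pi)) ∫_{-2*pi}^{2*pi} ψ(t)^2 dt = (1/(2*pi)) · (8*pi*(-3*pi + 6 + 13*pi**2)/3) = -4*pi + 8 + 52*pi**2/3.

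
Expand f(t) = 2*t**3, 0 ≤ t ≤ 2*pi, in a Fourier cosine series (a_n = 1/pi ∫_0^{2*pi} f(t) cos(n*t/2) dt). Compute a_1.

-96*pi + 384/pi

a_1 = 1/pi ∫_0^{2*pi} (2*t**3) cos(t/2) dt.
Integrating by parts three times (tabular method), an antiderivative of (2*t**3) cos(t/2) is 4*t**3*sin(t/2) + 24*t**2*cos(t/2) - 96*t*sin(t/2) - 192*cos(t/2); evaluating from 0 to 2*pi: ∫_{0}^{2*pi} (2*t**3) cos(t/2) dt = (192 - 96*pi**2) - (-192) = 384 - 96*pi**2.
Hence a_1 = (1/pi)·(384 - 96*pi**2) = -96*pi + 384/pi.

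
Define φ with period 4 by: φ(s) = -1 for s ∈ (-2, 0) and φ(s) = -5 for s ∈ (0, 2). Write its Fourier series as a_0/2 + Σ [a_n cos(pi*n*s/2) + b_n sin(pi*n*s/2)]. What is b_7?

b_7 = 1/2 ∫_{-2}^{2} φ(s) sin(7*pi*s/2) ds.
Split the integral at the breakpoints.
Directly, an antiderivative of (-1) sin(7*pi*s/2) is 2*cos(7*pi*s/2)/(7*pi); evaluating from -2 to 0: ∫_{-2}^{0} (-1) sin(7*pi*s/2) ds = (2/(7*pi)) - (-2/(7*pi)) = 4/(7*pi).
Directly, an antiderivative of (-5) sin(7*pi*s/2) is 10*cos(7*pi*s/2)/(7*pi); evaluating from 0 to 2: ∫_{0}^{2} (-5) sin(7*pi*s/2) ds = (-10/(7*pi)) - (10/(7*pi)) = -20/(7*pi).
Summing the pieces and multiplying by (1/2) gives b_7 = -8/(7*pi).

-8/(7*pi)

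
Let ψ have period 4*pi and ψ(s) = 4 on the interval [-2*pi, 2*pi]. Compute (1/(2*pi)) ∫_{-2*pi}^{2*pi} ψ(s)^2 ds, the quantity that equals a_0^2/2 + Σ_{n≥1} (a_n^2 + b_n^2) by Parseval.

(1/(2*pi)) ∫_{-2*pi}^{2*pi} ψ(s)^2 ds = (1/(2*pi)) · (64*pi) = 32.

32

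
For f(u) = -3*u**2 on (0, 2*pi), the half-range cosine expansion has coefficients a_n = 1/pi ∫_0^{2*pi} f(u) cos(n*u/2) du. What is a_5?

48/25

a_5 = 1/pi ∫_0^{2*pi} (-3*u**2) cos(5*u/2) du.
Integrating by parts twice (tabular method), an antiderivative of (-3*u**2) cos(5*u/2) is -6*u**2*sin(5*u/2)/5 - 24*u*cos(5*u/2)/25 + 48*sin(5*u/2)/125; evaluating from 0 to 2*pi: ∫_{0}^{2*pi} (-3*u**2) cos(5*u/2) du = (48*pi/25) - (0) = 48*pi/25.
Hence a_5 = (1/pi)·(48*pi/25) = 48/25.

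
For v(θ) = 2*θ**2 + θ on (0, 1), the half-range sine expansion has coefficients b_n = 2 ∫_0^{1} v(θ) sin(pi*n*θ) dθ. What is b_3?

-16/(27*pi**3) + 2/pi

b_3 = 2 ∫_0^{1} (2*θ**2 + θ) sin(3*pi*θ) dθ.
Integrating by parts twice (tabular method), an antiderivative of (2*θ**2 + θ) sin(3*pi*θ) is -2*θ**2*cos(3*pi*θ)/(3*pi) + 4*θ*sin(3*pi*θ)/(9*pi**2) - θ*cos(3*pi*θ)/(3*pi) + sin(3*pi*θ)/(9*pi**2) + 4*cos(3*pi*θ)/(27*pi**3); evaluating from 0 to 1: ∫_{0}^{1} (2*θ**2 + θ) sin(3*pi*θ) dθ = ((-4/27 + pi**2)/pi**3) - (4/(27*pi**3)) = (-8/27 + pi**2)/pi**3.
Hence b_3 = 2·((-8/27 + pi**2)/pi**3) = -16/(27*pi**3) + 2/pi.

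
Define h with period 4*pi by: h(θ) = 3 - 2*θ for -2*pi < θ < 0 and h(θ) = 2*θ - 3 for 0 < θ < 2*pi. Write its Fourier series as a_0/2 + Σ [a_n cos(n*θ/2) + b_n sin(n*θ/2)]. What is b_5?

b_5 = (1/(2*pi)) ∫_{-2*pi}^{2*pi} h(θ) sin(5*θ/2) dθ.
Split the integral at the breakpoints.
Integrating by parts (boundary term plus one more integral), an antiderivative of (3 - 2*θ) sin(5*θ/2) is 4*θ*cos(5*θ/2)/5 - 8*sin(5*θ/2)/25 - 6*cos(5*θ/2)/5; evaluating from -2*pi to 0: ∫_{-2*pi}^{0} (3 - 2*θ) sin(5*θ/2) dθ = (-6/5) - (6/5 + 8*pi/5) = -8*pi/5 - 12/5.
Integrating by parts (boundary term plus one more integral), an antiderivative of (2*θ - 3) sin(5*θ/2) is -4*θ*cos(5*θ/2)/5 + 8*sin(5*θ/2)/25 + 6*cos(5*θ/2)/5; evaluating from 0 to 2*pi: ∫_{0}^{2*pi} (2*θ - 3) sin(5*θ/2) dθ = (-6/5 + 8*pi/5) - (6/5) = -12/5 + 8*pi/5.
Summing the pieces and multiplying by (1/(2*pi)) gives b_5 = -12/(5*pi).

-12/(5*pi)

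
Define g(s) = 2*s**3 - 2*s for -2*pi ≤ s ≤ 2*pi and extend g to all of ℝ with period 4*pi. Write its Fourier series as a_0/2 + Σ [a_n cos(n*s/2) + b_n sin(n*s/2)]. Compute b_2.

b_2 = (1/(2*pi)) ∫_{-2*pi}^{2*pi} g(s) sin(s) ds.
g is odd and sin(s) is odd, so the integrand is even and b_2 = 1/pi ∫_0^{2*pi} g(s) sin(s) ds.
Integrating by parts three times (tabular method), an antiderivative of (2*s**3 - 2*s) sin(s) is -2*s**3*cos(s) + 6*s**2*sin(s) + 14*s*cos(s) - 14*sin(s); evaluating from 0 to 2*pi: ∫_{0}^{2*pi} (2*s**3 - 2*s) sin(s) ds = (-16*pi**3 + 28*pi) - (0) = -16*pi**3 + 28*pi.
Hence b_2 = (1/pi)·(-16*pi**3 + 28*pi) = 28 - 16*pi**2.

28 - 16*pi**2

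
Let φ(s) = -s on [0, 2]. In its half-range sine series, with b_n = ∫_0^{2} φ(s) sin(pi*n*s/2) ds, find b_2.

2/pi

b_2 = ∫_0^{2} (-s) sin(pi*s) ds.
Integrating by parts (boundary term plus one more integral), an antiderivative of (-s) sin(pi*s) is s*cos(pi*s)/pi - sin(pi*s)/pi**2; evaluating from 0 to 2: ∫_{0}^{2} (-s) sin(pi*s) ds = (2/pi) - (0) = 2/pi.
Hence b_2 = 2/pi.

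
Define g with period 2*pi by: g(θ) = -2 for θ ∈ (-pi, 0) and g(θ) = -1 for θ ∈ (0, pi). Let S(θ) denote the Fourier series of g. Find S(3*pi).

θ = 3*pi differs from θ = -pi by 2 full period(s), and the series is 2*pi-periodic.
At θ = -pi the one-sided limits are g(-pi^-) = -1 and g(-pi^+) = -2.
By Dirichlet's theorem the series converges to their average, [(-1) + (-2)]/2 = -3/2.

-3/2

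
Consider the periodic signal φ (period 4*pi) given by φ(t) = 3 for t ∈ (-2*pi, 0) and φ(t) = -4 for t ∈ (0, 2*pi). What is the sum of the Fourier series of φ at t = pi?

-4

φ is continuous at t = pi with value -4, so the series converges to -4 there.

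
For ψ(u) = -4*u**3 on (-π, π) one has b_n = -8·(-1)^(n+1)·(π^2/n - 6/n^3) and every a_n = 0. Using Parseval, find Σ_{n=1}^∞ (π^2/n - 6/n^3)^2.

pi**6/14

Parseval: Σ b_n^2 = (1/π) ∫_{-π}^{π} ψ(u)^2 du = 32*pi**6/7.
b_n^2 = 64·(π^2/n - 6/n^3)^2, so the sum equals (32*pi**6/7)/64 = pi**6/14.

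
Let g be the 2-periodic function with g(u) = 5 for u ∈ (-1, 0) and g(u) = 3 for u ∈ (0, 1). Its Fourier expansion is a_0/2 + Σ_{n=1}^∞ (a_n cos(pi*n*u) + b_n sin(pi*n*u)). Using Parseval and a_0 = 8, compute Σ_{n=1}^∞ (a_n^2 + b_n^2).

Parseval: a_0^2/2 + Σ_{n≥1} (a_n^2+b_n^2) = ∫_{-1}^{1} g(u)^2 du = 34.
Subtract a_0^2/2 = 32: Σ (a_n^2+b_n^2) = 2.

2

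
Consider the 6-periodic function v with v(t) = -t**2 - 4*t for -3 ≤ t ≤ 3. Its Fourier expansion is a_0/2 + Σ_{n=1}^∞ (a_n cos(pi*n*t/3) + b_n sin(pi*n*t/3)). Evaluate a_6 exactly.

a_6 = 1/3 ∫_{-3}^{3} v(t) cos(2*pi*t) dt.
Integrating by parts twice (tabular method), an antiderivative of (-t**2 - 4*t) cos(2*pi*t) is -t**2*sin(2*pi*t)/(2*pi) - 2*t*sin(2*pi*t)/pi - t*cos(2*pi*t)/(2*pi**2) + sin(2*pi*t)/(4*pi**3) - cos(2*pi*t)/pi**2; evaluating from -3 to 3: ∫_{-3}^{3} (-t**2 - 4*t) cos(2*pi*t) dt = (-5/(2*pi**2)) - (1/(2*pi**2)) = -3/pi**2.
Hence a_6 = (1/3)·(-3/pi**2) = -1/pi**2.

-1/pi**2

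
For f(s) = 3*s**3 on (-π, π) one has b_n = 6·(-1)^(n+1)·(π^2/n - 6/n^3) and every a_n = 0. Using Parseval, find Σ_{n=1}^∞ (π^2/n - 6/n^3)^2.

pi**6/14

Parseval: Σ b_n^2 = (1/π) ∫_{-π}^{π} f(s)^2 ds = 18*pi**6/7.
b_n^2 = 36·(π^2/n - 6/n^3)^2, so the sum equals (18*pi**6/7)/36 = pi**6/14.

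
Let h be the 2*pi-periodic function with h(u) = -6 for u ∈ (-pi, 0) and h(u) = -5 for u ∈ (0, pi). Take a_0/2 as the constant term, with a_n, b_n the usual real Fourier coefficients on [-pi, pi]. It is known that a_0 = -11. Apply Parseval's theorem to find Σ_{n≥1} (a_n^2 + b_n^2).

1/2

Parseval: a_0^2/2 + Σ_{n≥1} (a_n^2+b_n^2) = 1/pi ∫_{-pi}^{pi} h(u)^2 du = 61.
Subtract a_0^2/2 = 121/2: Σ (a_n^2+b_n^2) = 1/2.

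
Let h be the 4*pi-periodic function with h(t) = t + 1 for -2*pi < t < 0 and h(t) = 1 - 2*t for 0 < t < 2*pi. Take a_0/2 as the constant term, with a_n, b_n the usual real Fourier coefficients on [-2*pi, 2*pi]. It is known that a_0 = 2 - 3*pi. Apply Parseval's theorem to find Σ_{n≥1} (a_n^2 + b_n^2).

13*pi**2/6

Parseval: a_0^2/2 + Σ_{n≥1} (a_n^2+b_n^2) = (1/(2*pi)) ∫_{-2*pi}^{2*pi} h(t)^2 dt = -6*pi + 2 + 20*pi**2/3.
Subtract a_0^2/2 = (2 - 3*pi)**2/2: Σ (a_n^2+b_n^2) = 13*pi**2/6.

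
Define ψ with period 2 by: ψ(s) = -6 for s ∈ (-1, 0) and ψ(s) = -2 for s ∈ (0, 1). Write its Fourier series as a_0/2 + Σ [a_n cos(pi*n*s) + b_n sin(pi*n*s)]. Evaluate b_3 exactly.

b_3 = ∫_{-1}^{1} ψ(s) sin(3*pi*s) ds.
Split the integral at the breakpoints.
Directly, an antiderivative of (-6) sin(3*pi*s) is 2*cos(3*pi*s)/pi; evaluating from -1 to 0: ∫_{-1}^{0} (-6) sin(3*pi*s) ds = (2/pi) - (-2/pi) = 4/pi.
Directly, an antiderivative of (-2) sin(3*pi*s) is 2*cos(3*pi*s)/(3*pi); evaluating from 0 to 1: ∫_{0}^{1} (-2) sin(3*pi*s) ds = (-2/(3*pi)) - (2/(3*pi)) = -4/(3*pi).
Summing the pieces gives b_3 = 8/(3*pi).

8/(3*pi)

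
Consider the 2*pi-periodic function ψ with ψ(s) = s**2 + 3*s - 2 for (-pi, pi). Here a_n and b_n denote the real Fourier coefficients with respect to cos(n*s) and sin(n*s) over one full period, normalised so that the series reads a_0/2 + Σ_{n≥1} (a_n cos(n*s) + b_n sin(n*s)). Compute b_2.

b_2 = 1/pi ∫_{-pi}^{pi} ψ(s) sin(2*s) ds.
Integrating by parts twice (tabular method), an antiderivative of (s**2 + 3*s - 2) sin(2*s) is -s**2*cos(2*s)/2 + s*sin(2*s)/2 - 3*s*cos(2*s)/2 + 3*sin(2*s)/4 + 5*cos(2*s)/4; evaluating from -pi to pi: ∫_{-pi}^{pi} (s**2 + 3*s - 2) sin(2*s) ds = (-pi**2/2 - 3*pi/2 + 5/4) - (-pi**2/2 + 5/4 + 3*pi/2) = -3*pi.
Hence b_2 = (1/pi)·(-3*pi) = -3.

-3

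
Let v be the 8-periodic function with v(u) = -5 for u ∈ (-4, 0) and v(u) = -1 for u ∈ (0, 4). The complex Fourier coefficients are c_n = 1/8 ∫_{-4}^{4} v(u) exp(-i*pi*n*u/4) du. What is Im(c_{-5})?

4/(5*pi)

Since v is real-valued, Im(c_{-5}) = -1/8 ∫_{-4}^{4} v(u) sin(-5*pi*u/4) du = b_{5}/2.
Split the integral at the breakpoints.
Directly, an antiderivative of (-5) sin(-5*pi*u/4) is -4*cos(5*pi*u/4)/pi; evaluating from -4 to 0: ∫_{-4}^{0} (-5) sin(-5*pi*u/4) du = (-4/pi) - (4/pi) = -8/pi.
Directly, an antiderivative of (-1) sin(-5*pi*u/4) is -4*cos(5*pi*u/4)/(5*pi); evaluating from 0 to 4: ∫_{0}^{4} (-1) sin(-5*pi*u/4) du = (4/(5*pi)) - (-4/(5*pi)) = 8/(5*pi).
So ∫_{-4}^{4} v(u) sin(-5*pi*u/4) du = -32/(5*pi).
Hence Im(c_{-5}) = (-1/8)·(-32/(5*pi)) = 4/(5*pi).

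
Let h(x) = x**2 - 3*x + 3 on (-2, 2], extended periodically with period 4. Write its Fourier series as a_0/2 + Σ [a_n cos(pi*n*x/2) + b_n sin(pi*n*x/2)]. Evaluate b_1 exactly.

b_1 = 1/2 ∫_{-2}^{2} h(x) sin(pi*x/2) dx.
Integrating by parts twice (tabular method), an antiderivative of (x**2 - 3*x + 3) sin(pi*x/2) is -2*x**2*cos(pi*x/2)/pi + 8*x*sin(pi*x/2)/pi**2 + 6*x*cos(pi*x/2)/pi - 12*sin(pi*x/2)/pi**2 - 6*cos(pi*x/2)/pi + 16*cos(pi*x/2)/pi**3; evaluating from -2 to 2: ∫_{-2}^{2} (x**2 - 3*x + 3) sin(pi*x/2) dx = (-16/pi**3 + 2/pi) - (-16/pi**3 + 26/pi) = -24/pi.
Hence b_1 = (1/2)·(-24/pi) = -12/pi.

-12/pi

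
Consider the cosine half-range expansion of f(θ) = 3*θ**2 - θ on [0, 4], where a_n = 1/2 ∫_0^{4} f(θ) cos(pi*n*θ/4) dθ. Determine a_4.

a_4 = 1/2 ∫_0^{4} (3*θ**2 - θ) cos(pi*θ) dθ.
Integrating by parts twice (tabular method), an antiderivative of (3*θ**2 - θ) cos(pi*θ) is 3*θ**2*sin(pi*θ)/pi - θ*sin(pi*θ)/pi + 6*θ*cos(pi*θ)/pi**2 - 6*sin(pi*θ)/pi**3 - cos(pi*θ)/pi**2; evaluating from 0 to 4: ∫_{0}^{4} (3*θ**2 - θ) cos(pi*θ) dθ = (23/pi**2) - (-1/pi**2) = 24/pi**2.
Hence a_4 = (1/2)·(24/pi**2) = 12/pi**2.

12/pi**2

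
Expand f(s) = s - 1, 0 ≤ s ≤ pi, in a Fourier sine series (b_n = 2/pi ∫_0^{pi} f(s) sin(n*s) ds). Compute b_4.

b_4 = 2/pi ∫_0^{pi} (s - 1) sin(4*s) ds.
Integrating by parts (boundary term plus one more integral), an antiderivative of (s - 1) sin(4*s) is -s*cos(4*s)/4 + sin(4*s)/16 + cos(4*s)/4; evaluating from 0 to pi: ∫_{0}^{pi} (s - 1) sin(4*s) ds = (1/4 - pi/4) - (1/4) = -pi/4.
Hence b_4 = (2/pi)·(-pi/4) = -1/2.

-1/2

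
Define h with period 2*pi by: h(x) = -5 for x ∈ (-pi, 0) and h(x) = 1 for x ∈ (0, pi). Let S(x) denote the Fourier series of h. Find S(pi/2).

1

h is continuous at x = pi/2 with value 1, so the series converges to 1 there.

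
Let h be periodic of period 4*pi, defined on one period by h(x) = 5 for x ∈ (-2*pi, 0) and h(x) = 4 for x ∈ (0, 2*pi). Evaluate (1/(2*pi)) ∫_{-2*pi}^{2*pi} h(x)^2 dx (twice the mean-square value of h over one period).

41

(1/(2*pi)) ∫_{-2*pi}^{2*pi} h(x)^2 dx = (1/(2*pi)) · (82*pi) = 41.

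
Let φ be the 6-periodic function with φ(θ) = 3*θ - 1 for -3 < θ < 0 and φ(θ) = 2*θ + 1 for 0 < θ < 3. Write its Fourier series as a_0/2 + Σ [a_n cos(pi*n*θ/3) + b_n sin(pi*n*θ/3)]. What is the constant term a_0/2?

a_0 = 1/3 ∫_{-3}^{3} φ(θ) dθ = 1/3 · (-9/2) = -3/2.
So the constant term a_0/2 = -3/4.

-3/4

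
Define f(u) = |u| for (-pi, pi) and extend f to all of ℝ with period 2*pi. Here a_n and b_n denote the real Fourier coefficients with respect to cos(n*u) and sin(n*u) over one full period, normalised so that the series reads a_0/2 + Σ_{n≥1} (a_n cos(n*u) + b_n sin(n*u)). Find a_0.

a_0 = 1/pi ∫_{-pi}^{pi} f(u) du = 1/pi · (pi**2) = pi.

pi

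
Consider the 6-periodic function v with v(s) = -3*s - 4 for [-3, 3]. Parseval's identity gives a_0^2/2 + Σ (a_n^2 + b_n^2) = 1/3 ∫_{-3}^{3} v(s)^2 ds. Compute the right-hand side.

1/3 ∫_{-3}^{3} v(s)^2 ds = 1/3 · (258) = 86.

86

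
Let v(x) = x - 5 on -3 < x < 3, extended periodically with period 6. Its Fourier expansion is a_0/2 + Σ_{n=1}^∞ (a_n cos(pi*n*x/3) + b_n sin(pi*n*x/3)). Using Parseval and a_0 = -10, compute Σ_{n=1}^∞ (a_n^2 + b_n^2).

6

Parseval: a_0^2/2 + Σ_{n≥1} (a_n^2+b_n^2) = 1/3 ∫_{-3}^{3} v(x)^2 dx = 56.
Subtract a_0^2/2 = 50: Σ (a_n^2+b_n^2) = 6.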